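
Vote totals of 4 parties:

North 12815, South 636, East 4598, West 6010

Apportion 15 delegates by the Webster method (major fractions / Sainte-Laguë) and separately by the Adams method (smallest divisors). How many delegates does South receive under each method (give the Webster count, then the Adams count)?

0 and 1

Webster: North 8, South 0, East 3, West 4.
Adams: North 7, South 1, East 3, West 4.
South gets 0 under Webster and 1 under Adams.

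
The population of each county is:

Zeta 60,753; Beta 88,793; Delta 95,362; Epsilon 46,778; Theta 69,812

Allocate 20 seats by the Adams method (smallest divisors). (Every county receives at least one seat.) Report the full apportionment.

Zeta=3, Beta=5, Delta=5, Epsilon=3, Theta=4

Standard divisor 361498/20 ≈ 18074.9; standard quotas: Zeta 3.361, Beta 4.913, Delta 5.276, Epsilon 2.588, Theta 3.862.
Rounding up gives 4, 5, 6, 3, 4 = 22 seats, so the divisor must be adjusted.
With modified divisor 21200: modified quotas Zeta 2.866, Beta 4.188, Delta 4.498, Epsilon 2.207, Theta 3.293.
Rounding up: Zeta 3, Beta 5, Delta 5, Epsilon 3, Theta 4 (total 20).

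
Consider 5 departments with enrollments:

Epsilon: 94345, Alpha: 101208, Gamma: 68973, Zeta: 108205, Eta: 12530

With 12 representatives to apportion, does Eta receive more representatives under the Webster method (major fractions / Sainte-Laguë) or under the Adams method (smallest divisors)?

Webster: Epsilon 3, Alpha 3, Gamma 2, Zeta 4, Eta 0.
Adams: Epsilon 3, Alpha 3, Gamma 2, Zeta 3, Eta 1.
Eta gets 0 under Webster and 1 under Adams.

Adams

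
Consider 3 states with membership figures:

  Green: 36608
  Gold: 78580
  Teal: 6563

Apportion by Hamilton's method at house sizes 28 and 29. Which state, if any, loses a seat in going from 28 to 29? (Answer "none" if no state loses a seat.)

Teal

At 28 seats: Green 8, Gold 18, Teal 2.
At 29 seats: Green 9, Gold 19, Teal 1.
Teal drops from 2 to 1.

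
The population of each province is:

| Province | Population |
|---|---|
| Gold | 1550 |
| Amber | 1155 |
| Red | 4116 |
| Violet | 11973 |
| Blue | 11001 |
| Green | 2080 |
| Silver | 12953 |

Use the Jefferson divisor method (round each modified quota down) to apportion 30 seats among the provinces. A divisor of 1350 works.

Gold: 1, Amber: 0, Red: 3, Violet: 8, Blue: 8, Green: 1, Silver: 9

With modified divisor 1350: modified quotas Gold 1.148, Amber 0.856, Red 3.049, Violet 8.869, Blue 8.149, Green 1.541, Silver 9.595.
Rounding down: Gold 1, Amber 0, Red 3, Violet 8, Blue 8, Green 1, Silver 9 (total 30).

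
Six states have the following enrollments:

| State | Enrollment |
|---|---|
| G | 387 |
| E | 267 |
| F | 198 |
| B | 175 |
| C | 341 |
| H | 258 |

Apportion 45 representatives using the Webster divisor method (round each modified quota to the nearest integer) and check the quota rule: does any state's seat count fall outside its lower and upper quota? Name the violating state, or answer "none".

Standard quotas: G 10.710, E 7.389, F 5.480, B 4.843, C 9.437, H 7.140.
Webster allocation: G 11, E 7, F 6, B 5, C 9, H 7.
Every allocation lies between the lower and upper quota.

none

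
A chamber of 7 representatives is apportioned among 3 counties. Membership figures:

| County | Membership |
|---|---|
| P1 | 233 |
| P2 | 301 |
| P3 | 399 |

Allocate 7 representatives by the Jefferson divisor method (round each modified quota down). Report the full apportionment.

P1: 2; P2: 2; P3: 3

Standard divisor 933/7 ≈ 133.286; standard quotas: P1 1.748, P2 2.258, P3 2.994.
Rounding down gives 1, 2, 2 = 5 seats, so the divisor must be adjusted.
With modified divisor 110: modified quotas P1 2.118, P2 2.736, P3 3.627.
Rounding down: P1 2, P2 2, P3 3 (total 7).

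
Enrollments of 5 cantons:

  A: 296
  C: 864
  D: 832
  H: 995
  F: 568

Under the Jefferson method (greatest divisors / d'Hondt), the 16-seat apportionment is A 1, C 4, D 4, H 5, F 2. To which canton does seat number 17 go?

F

Priority for the next seat is population ÷ (current seats + 1).
Priorities: A 148.000, C 172.800, D 166.400, H 165.833, F 189.333.
Highest priority: F.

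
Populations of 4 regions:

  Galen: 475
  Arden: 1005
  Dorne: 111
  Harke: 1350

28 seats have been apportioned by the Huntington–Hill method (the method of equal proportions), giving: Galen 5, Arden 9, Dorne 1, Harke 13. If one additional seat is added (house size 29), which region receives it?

Priority for the next seat is population ÷ (√(s·(s+1))).
Priorities: Galen 86.723, Arden 105.936, Dorne 78.489, Harke 100.069.
Highest priority: Arden.

Arden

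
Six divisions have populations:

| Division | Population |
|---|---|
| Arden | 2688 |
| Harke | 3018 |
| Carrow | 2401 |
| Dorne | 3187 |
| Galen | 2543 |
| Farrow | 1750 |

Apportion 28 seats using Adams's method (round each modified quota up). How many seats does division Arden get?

Standard divisor 15587/28 ≈ 556.679; standard quotas: Arden 4.829, Harke 5.421, Carrow 4.313, Dorne 5.725, Galen 4.568, Farrow 3.144.
Rounding up gives 5, 6, 5, 6, 5, 4 = 31 seats, so the divisor must be adjusted.
With modified divisor 620: modified quotas Arden 4.335, Harke 4.868, Carrow 3.873, Dorne 5.140, Galen 4.102, Farrow 2.823.
Rounding up: Arden 5, Harke 5, Carrow 4, Dorne 6, Galen 5, Farrow 3 (total 28).
Arden receives 5.

5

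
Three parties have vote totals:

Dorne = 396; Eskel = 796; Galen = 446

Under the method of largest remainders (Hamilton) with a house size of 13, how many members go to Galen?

Total 1638; standard divisor 1638/13 = 126.
Standard quotas: Dorne 3.143, Eskel 6.317, Galen 3.540.
Lower quotas: Dorne 3, Eskel 6, Galen 3 (sum 12, leaving 1 seat).
Remainders in descending order: Galen 0.540, Eskel 0.317, Dorne 0.143.
Largest remainder: Galen receives the extra seat.
Galen receives 4.

4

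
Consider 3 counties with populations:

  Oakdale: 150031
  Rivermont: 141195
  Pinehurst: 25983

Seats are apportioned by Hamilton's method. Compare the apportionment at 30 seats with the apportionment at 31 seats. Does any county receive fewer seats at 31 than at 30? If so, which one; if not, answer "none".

Pinehurst

At 30 seats: Oakdale 14, Rivermont 13, Pinehurst 3.
At 31 seats: Oakdale 15, Rivermont 14, Pinehurst 2.
Pinehurst drops from 3 to 2.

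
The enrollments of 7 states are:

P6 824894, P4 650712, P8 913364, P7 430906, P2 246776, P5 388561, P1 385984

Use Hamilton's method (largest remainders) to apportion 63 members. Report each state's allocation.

P6 14; P4 11; P8 15; P7 7; P2 4; P5 6; P1 6

Standard divisor: 3841197 ÷ 63 ≈ 60971.381.
Standard quotas: P6 13.5292, P4 10.6724, P8 14.9802, P7 7.0673, P2 4.0474, P5 6.3728, P1 6.3306.
Lower quotas: P6 13, P4 10, P8 14, P7 7, P2 4, P5 6, P1 6 (sum 60, leaving 3 seats).
Remainders in descending order: P8 0.9802, P4 0.6724, P6 0.5292, P5 0.3728, P1 0.3306, P7 0.0673, P2 0.0474.
Largest remainders: P8, P4, P6 receive the extra seats.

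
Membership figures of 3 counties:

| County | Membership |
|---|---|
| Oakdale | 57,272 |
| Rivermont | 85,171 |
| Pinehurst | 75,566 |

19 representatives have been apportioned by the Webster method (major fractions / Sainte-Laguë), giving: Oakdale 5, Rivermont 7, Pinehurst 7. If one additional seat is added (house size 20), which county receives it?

Rivermont

Priority for the next seat is population ÷ (current seats + 0.5).
Priorities: Oakdale 10413.091, Rivermont 11356.133, Pinehurst 10075.467.
Highest priority: Rivermont.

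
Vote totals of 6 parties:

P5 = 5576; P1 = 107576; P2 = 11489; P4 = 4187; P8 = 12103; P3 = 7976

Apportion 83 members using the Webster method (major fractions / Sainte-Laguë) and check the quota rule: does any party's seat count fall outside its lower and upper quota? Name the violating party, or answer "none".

Standard quotas: P5 3.108, P1 59.962, P2 6.404, P4 2.334, P8 6.746, P3 4.446.
Webster allocation: P5 3, P1 61, P2 6, P4 2, P8 7, P3 4.
P1 has quota 59.962 (lower 59, upper 60) but receives 61 — outside the quota interval.

P1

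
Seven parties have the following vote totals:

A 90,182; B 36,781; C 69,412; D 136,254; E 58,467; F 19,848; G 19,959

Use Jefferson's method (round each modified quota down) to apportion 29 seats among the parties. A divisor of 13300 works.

With modified divisor 13300: modified quotas A 6.781, B 2.765, C 5.219, D 10.245, E 4.396, F 1.492, G 1.501.
Rounding down: A 6, B 2, C 5, D 10, E 4, F 1, G 1 (total 29).

A 6, B 2, C 5, D 10, E 4, F 1, G 1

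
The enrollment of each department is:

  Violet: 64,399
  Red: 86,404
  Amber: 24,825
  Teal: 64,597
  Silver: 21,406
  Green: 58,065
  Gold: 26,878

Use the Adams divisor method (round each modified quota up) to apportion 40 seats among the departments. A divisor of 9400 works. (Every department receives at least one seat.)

With modified divisor 9400: modified quotas Violet 6.851, Red 9.192, Amber 2.641, Teal 6.872, Silver 2.277, Green 6.177, Gold 2.859.
Rounding up: Violet 7, Red 10, Amber 3, Teal 7, Silver 3, Green 7, Gold 3 (total 40).

Violet: 7, Red: 10, Amber: 3, Teal: 7, Silver: 3, Green: 7, Gold: 3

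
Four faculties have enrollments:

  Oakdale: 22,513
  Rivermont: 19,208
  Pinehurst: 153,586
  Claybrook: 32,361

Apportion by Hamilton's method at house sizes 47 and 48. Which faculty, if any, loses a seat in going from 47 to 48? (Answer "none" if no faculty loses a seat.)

At 47 seats: Oakdale 4, Rivermont 4, Pinehurst 32, Claybrook 7.
At 48 seats: Oakdale 5, Rivermont 4, Pinehurst 32, Claybrook 7.
No faculty's allocation decreased.

none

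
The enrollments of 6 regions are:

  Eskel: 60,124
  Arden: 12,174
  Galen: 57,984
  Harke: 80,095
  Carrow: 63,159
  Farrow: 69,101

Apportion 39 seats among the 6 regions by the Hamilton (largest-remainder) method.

Eskel 7; Arden 1; Galen 7; Harke 9; Carrow 7; Farrow 8

Standard divisor: 342637 ÷ 39 ≈ 8785.564.
Standard quotas: Eskel 6.8435, Arden 1.3857, Galen 6.5999, Harke 9.1167, Carrow 7.1890, Farrow 7.8653.
Lower quotas: Eskel 6, Arden 1, Galen 6, Harke 9, Carrow 7, Farrow 7 (sum 36, leaving 3 seats).
Remainders in descending order: Farrow 0.8653, Eskel 0.8435, Galen 0.5999, Arden 0.3857, Carrow 0.1890, Harke 0.1167.
The surplus seats go to Farrow, Eskel, Galen.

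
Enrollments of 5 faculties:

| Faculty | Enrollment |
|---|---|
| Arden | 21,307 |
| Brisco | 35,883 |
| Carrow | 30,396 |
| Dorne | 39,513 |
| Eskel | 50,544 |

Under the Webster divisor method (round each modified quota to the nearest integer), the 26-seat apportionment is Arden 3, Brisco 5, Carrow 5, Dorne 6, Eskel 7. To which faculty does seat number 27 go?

Eskel

Priority for the next seat is population ÷ (current seats + 0.5).
Priorities: Arden 6087.714, Brisco 6524.182, Carrow 5526.545, Dorne 6078.923, Eskel 6739.200.
Highest priority: Eskel.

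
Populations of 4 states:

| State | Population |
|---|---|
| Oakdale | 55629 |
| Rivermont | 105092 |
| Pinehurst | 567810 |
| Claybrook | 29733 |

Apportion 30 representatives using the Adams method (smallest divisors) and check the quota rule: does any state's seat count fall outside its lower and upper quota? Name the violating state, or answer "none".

Standard quotas: Oakdale 2.201, Rivermont 4.158, Pinehurst 22.465, Claybrook 1.176.
Adams allocation: Oakdale 3, Rivermont 4, Pinehurst 21, Claybrook 2.
Pinehurst has quota 22.465 (lower 22, upper 23) but receives 21 — outside the quota interval.

Pinehurst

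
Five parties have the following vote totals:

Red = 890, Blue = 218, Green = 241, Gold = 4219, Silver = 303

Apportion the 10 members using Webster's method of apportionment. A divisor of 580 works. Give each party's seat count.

Red: 2; Blue: 0; Green: 0; Gold: 7; Silver: 1

With modified divisor 580: modified quotas Red 1.534, Blue 0.376, Green 0.416, Gold 7.274, Silver 0.522.
Rounding to the nearest integer: Red 2, Blue 0, Green 0, Gold 7, Silver 1 (total 10).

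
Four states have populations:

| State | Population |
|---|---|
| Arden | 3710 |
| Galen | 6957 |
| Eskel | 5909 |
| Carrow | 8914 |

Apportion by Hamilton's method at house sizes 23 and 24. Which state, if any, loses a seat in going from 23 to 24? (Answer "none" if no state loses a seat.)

Arden

At 23 seats: Arden 4, Galen 6, Eskel 5, Carrow 8.
At 24 seats: Arden 3, Galen 7, Eskel 6, Carrow 8.
Arden drops from 4 to 3.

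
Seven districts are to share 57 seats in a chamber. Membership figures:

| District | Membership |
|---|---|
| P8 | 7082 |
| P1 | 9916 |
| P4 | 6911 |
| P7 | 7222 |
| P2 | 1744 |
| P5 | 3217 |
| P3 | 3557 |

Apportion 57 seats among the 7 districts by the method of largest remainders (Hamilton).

P8 10; P1 14; P4 10; P7 10; P2 3; P5 5; P3 5

Standard divisor: 39649 ÷ 57 ≈ 695.596.
Standard quotas: P8 10.1812, P1 14.2554, P4 9.9354, P7 10.3825, P2 2.5072, P5 4.6248, P3 5.1136.
Lower quotas: P8 10, P1 14, P4 9, P7 10, P2 2, P5 4, P3 5 (sum 54, leaving 3 seats).
Remainders in descending order: P4 0.9354, P5 0.6248, P2 0.5072, P7 0.3825, P1 0.2554, P8 0.1812, P3 0.1136.
Largest remainders: P4, P5, P2 receive the extra seats.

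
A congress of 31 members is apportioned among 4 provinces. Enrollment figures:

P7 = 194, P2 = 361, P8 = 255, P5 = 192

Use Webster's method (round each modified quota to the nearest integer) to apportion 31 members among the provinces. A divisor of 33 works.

P7 6; P2 11; P8 8; P5 6

With modified divisor 33: modified quotas P7 5.879, P2 10.939, P8 7.727, P5 5.818.
Rounding to the nearest integer: P7 6, P2 11, P8 8, P5 6 (total 31).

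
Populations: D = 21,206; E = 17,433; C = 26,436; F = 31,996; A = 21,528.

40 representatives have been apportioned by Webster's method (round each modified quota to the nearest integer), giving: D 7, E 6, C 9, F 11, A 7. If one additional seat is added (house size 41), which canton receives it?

Priority for the next seat is population ÷ (current seats + 0.5).
Priorities: D 2827.467, E 2682.000, C 2782.737, F 2782.261, A 2870.400.
Highest priority: A.

A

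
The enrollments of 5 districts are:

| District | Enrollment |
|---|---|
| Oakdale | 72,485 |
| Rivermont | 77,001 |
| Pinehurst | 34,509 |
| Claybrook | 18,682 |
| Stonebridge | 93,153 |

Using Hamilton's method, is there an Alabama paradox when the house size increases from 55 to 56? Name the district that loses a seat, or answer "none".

Claybrook

At 55 seats: Oakdale 14, Rivermont 14, Pinehurst 6, Claybrook 4, Stonebridge 17.
At 56 seats: Oakdale 14, Rivermont 15, Pinehurst 6, Claybrook 3, Stonebridge 18.
Claybrook drops from 4 to 3.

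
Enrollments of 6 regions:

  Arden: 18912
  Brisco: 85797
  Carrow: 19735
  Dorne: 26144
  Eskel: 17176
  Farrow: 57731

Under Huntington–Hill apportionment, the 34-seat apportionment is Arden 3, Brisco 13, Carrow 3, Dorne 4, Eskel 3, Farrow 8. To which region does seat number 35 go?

Farrow

Priority for the next seat is population ÷ (√(s·(s+1))).
Priorities: Arden 5459.424, Brisco 6359.697, Carrow 5697.004, Dorne 5845.976, Eskel 4958.284, Farrow 6803.664.
Highest priority: Farrow.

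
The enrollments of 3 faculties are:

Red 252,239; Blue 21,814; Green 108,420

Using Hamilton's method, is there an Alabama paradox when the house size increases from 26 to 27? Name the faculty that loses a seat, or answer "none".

Blue

At 26 seats: Red 17, Blue 2, Green 7.
At 27 seats: Red 18, Blue 1, Green 8.
Blue drops from 2 to 1.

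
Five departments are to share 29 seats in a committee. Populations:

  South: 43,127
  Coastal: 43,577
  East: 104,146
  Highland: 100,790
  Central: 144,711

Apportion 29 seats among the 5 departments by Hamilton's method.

South: 3, Coastal: 3, East: 7, Highland: 7, Central: 9

Total 436351; standard divisor 436351/29 ≈ 15046.586.
Standard quotas: South 2.8662, Coastal 2.8961, East 6.9216, Highland 6.6985, Central 9.6175.
Lower quotas: South 2, Coastal 2, East 6, Highland 6, Central 9 (sum 25, leaving 4 seats).
Remainders in descending order: East 0.9216, Coastal 0.8961, South 0.8662, Highland 0.6985, Central 0.6175.
The surplus seats go to East, Coastal, South, Highland.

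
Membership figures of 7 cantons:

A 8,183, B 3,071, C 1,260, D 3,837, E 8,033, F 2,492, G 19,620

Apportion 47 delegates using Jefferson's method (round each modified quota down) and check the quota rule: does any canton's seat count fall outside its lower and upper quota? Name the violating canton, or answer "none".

Standard quotas: A 8.272, B 3.104, C 1.274, D 3.879, E 8.120, F 2.519, G 19.833.
Jefferson allocation: A 8, B 3, C 1, D 4, E 8, F 2, G 21.
G has quota 19.833 (lower 19, upper 20) but receives 21 — outside the quota interval.

G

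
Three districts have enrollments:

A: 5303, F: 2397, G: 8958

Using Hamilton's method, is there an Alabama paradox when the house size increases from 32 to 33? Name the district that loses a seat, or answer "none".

At 32 seats: A 10, F 5, G 17.
At 33 seats: A 10, F 5, G 18.
No district's allocation decreased.

none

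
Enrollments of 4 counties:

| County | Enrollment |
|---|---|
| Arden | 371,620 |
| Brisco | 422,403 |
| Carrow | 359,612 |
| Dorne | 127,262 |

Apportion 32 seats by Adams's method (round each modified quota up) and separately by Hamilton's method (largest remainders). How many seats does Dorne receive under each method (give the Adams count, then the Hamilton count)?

4 and 3

Adams: Arden 9, Brisco 10, Carrow 9, Dorne 4.
Hamilton: Arden 9, Brisco 11, Carrow 9, Dorne 3.
Dorne gets 4 under Adams and 3 under Hamilton.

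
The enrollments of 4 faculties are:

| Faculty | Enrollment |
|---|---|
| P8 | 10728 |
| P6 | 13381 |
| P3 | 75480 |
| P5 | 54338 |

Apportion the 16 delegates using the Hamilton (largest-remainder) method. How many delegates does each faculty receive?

P8: 1, P6: 1, P3: 8, P5: 6

The standard divisor is 153927/16 ≈ 9620.438.
Standard quotas: P8 1.1151, P6 1.3909, P3 7.8458, P5 5.6482.
Lower quotas: P8 1, P6 1, P3 7, P5 5 (sum 14, leaving 2 seats).
Remainders in descending order: P3 0.8458, P5 0.6482, P6 0.3909, P8 0.1151.
Largest remainders: P3, P5 receive the extra seats.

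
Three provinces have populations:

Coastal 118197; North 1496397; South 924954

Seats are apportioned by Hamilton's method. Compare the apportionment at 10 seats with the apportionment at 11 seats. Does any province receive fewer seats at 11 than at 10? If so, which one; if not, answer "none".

At 10 seats: Coastal 0, North 6, South 4.
At 11 seats: Coastal 1, North 6, South 4.
No province's allocation decreased.

none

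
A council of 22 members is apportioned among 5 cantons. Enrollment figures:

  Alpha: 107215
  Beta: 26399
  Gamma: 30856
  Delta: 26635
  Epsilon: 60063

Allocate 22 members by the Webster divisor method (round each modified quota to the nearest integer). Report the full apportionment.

Alpha: 10, Beta: 2, Gamma: 3, Delta: 2, Epsilon: 5

Standard divisor 251168/22 ≈ 11416.727; standard quotas: Alpha 9.391, Beta 2.312, Gamma 2.703, Delta 2.333, Epsilon 5.261.
Rounding to the nearest integer gives 9, 2, 3, 2, 5 = 21 seats, so the divisor must be adjusted.
With modified divisor 11100: modified quotas Alpha 9.659, Beta 2.378, Gamma 2.780, Delta 2.400, Epsilon 5.411.
Rounding to the nearest integer: Alpha 10, Beta 2, Gamma 3, Delta 2, Epsilon 5 (total 22).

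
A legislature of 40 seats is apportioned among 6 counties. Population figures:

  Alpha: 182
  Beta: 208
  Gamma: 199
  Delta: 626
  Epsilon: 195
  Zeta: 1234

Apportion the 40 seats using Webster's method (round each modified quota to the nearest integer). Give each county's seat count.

Alpha 3; Beta 3; Gamma 3; Delta 9; Epsilon 3; Zeta 19

Standard divisor 2644/40 ≈ 66.1; standard quotas: Alpha 2.753, Beta 3.147, Gamma 3.011, Delta 9.470, Epsilon 2.950, Zeta 18.669.
Rounding to the nearest integer gives Alpha 3, Beta 3, Gamma 3, Delta 9, Epsilon 3, Zeta 19 — total 40, matching the house size, so no adjustment is needed.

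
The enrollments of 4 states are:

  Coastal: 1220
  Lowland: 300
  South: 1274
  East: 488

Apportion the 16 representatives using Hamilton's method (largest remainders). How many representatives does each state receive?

The standard divisor is 3282/16 ≈ 205.125.
Standard quotas: Coastal 5.948, Lowland 1.463, South 6.211, East 2.379.
Lower quotas: Coastal 5, Lowland 1, South 6, East 2 (sum 14, leaving 2 seats).
Remainders in descending order: Coastal 0.948, Lowland 0.463, East 0.379, South 0.211.
Largest remainders: Coastal, Lowland receive the extra seats.

Coastal: 6; Lowland: 2; South: 6; East: 2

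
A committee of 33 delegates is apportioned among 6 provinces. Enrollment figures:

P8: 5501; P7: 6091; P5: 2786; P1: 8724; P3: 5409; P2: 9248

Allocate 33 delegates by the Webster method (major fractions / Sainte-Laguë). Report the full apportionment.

P8 5, P7 5, P5 2, P1 8, P3 5, P2 8

Standard divisor 37759/33 ≈ 1144.212; standard quotas: P8 4.808, P7 5.323, P5 2.435, P1 7.624, P3 4.727, P2 8.082.
Rounding to the nearest integer gives P8 5, P7 5, P5 2, P1 8, P3 5, P2 8 — total 33, matching the house size, so no adjustment is needed.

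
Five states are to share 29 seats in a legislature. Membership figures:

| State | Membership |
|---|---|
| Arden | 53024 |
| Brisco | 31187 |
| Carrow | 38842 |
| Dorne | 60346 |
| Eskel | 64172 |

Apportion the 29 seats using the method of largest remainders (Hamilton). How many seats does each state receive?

Standard divisor: 247571 ÷ 29 ≈ 8536.931.
Standard quotas: Arden 6.2111, Brisco 3.6532, Carrow 4.5499, Dorne 7.0688, Eskel 7.5170.
Lower quotas: Arden 6, Brisco 3, Carrow 4, Dorne 7, Eskel 7 (sum 27, leaving 2 seats).
Remainders in descending order: Brisco 0.6532, Carrow 0.5499, Eskel 0.5170, Arden 0.2111, Dorne 0.0688.
The surplus seats go to Brisco, Carrow.

Arden=6, Brisco=4, Carrow=5, Dorne=7, Eskel=7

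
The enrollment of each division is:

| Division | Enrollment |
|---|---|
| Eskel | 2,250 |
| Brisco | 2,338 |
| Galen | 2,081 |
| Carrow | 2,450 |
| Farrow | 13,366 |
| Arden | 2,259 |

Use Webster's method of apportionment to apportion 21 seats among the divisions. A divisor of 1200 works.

With modified divisor 1200: modified quotas Eskel 1.875, Brisco 1.948, Galen 1.734, Carrow 2.042, Farrow 11.138, Arden 1.883.
Rounding to the nearest integer: Eskel 2, Brisco 2, Galen 2, Carrow 2, Farrow 11, Arden 2 (total 21).

Eskel 2; Brisco 2; Galen 2; Carrow 2; Farrow 11; Arden 2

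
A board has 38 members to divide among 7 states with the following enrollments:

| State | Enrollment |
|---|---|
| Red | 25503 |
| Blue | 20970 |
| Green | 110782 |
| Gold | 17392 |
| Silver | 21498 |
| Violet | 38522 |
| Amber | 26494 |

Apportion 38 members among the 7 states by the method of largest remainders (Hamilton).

Standard divisor: 261161 ÷ 38 ≈ 6872.658.
Standard quotas: Red 3.7108, Blue 3.0512, Green 16.1192, Gold 2.5306, Silver 3.1280, Violet 5.6051, Amber 3.8550.
Lower quotas: Red 3, Blue 3, Green 16, Gold 2, Silver 3, Violet 5, Amber 3 (sum 35, leaving 3 seats).
Remainders in descending order: Amber 0.8550, Red 0.7108, Violet 0.6051, Gold 0.5306, Silver 0.1280, Green 0.1192, Blue 0.0512.
The surplus seats go to Amber, Red, Violet.

Red: 4; Blue: 3; Green: 16; Gold: 2; Silver: 3; Violet: 6; Amber: 4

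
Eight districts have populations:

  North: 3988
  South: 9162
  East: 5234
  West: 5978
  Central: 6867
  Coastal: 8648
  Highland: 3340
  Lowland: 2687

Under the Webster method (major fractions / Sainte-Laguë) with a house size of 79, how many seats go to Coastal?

Standard divisor 45904/79 ≈ 581.063; standard quotas: North 6.863, South 15.768, East 9.008, West 10.288, Central 11.818, Coastal 14.883, Highland 5.748, Lowland 4.624.
Rounding to the nearest integer gives 7, 16, 9, 10, 12, 15, 6, 5 = 80 seats, so the divisor must be adjusted.
With modified divisor 594: modified quotas North 6.714, South 15.424, East 8.811, West 10.064, Central 11.561, Coastal 14.559, Highland 5.623, Lowland 4.524.
Rounding to the nearest integer: North 7, South 15, East 9, West 10, Central 12, Coastal 15, Highland 6, Lowland 5 (total 79).
Coastal receives 15.

15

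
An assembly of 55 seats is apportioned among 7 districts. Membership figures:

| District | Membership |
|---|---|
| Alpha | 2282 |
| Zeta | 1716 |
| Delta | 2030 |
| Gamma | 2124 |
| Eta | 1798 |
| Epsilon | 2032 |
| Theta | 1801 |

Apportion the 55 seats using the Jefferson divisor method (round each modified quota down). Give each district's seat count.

Standard divisor 13783/55 ≈ 250.6; standard quotas: Alpha 9.106, Zeta 6.848, Delta 8.101, Gamma 8.476, Eta 7.175, Epsilon 8.109, Theta 7.187.
Rounding down gives 9, 6, 8, 8, 7, 8, 7 = 53 seats, so the divisor must be adjusted.
With modified divisor 230: modified quotas Alpha 9.922, Zeta 7.461, Delta 8.826, Gamma 9.235, Eta 7.817, Epsilon 8.835, Theta 7.830.
Rounding down: Alpha 9, Zeta 7, Delta 8, Gamma 9, Eta 7, Epsilon 8, Theta 7 (total 55).

Alpha=9, Zeta=7, Delta=8, Gamma=9, Eta=7, Epsilon=8, Theta=7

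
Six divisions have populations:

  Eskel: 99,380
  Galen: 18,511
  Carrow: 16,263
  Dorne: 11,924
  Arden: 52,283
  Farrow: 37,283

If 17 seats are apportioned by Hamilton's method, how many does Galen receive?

Standard divisor: 235644 ÷ 17 ≈ 13861.412.
Standard quotas: Eskel 7.1695, Galen 1.3354, Carrow 1.1733, Dorne 0.8602, Arden 3.7718, Farrow 2.6897.
Lower quotas: Eskel 7, Galen 1, Carrow 1, Dorne 0, Arden 3, Farrow 2 (sum 14, leaving 3 seats).
Remainders in descending order: Dorne 0.8602, Arden 0.7718, Farrow 0.6897, Galen 0.3354, Carrow 0.1733, Eskel 0.1695.
The surplus seats go to Dorne, Arden, Farrow.
Galen receives 1.

1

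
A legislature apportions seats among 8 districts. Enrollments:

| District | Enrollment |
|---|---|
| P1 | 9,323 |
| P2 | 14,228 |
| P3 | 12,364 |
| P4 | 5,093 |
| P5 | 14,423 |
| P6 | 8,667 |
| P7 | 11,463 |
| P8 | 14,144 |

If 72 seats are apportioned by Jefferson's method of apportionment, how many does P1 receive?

Standard divisor 89705/72 ≈ 1245.903; standard quotas: P1 7.483, P2 11.420, P3 9.924, P4 4.088, P5 11.576, P6 6.956, P7 9.201, P8 11.352.
Rounding down gives 7, 11, 9, 4, 11, 6, 9, 11 = 68 seats, so the divisor must be adjusted.
With modified divisor 1182: modified quotas P1 7.887, P2 12.037, P3 10.460, P4 4.309, P5 12.202, P6 7.332, P7 9.698, P8 11.966.
Rounding down: P1 7, P2 12, P3 10, P4 4, P5 12, P6 7, P7 9, P8 11 (total 72).
P1 receives 7.

7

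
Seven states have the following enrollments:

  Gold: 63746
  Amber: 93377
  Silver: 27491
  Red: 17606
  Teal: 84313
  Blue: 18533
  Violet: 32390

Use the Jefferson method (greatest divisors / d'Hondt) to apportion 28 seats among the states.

Standard divisor 337456/28 ≈ 12052; standard quotas: Gold 5.289, Amber 7.748, Silver 2.281, Red 1.461, Teal 6.996, Blue 1.538, Violet 2.688.
Rounding down gives 5, 7, 2, 1, 6, 1, 2 = 24 seats, so the divisor must be adjusted.
With modified divisor 10580: modified quotas Gold 6.025, Amber 8.826, Silver 2.598, Red 1.664, Teal 7.969, Blue 1.752, Violet 3.061.
Rounding down: Gold 6, Amber 8, Silver 2, Red 1, Teal 7, Blue 1, Violet 3 (total 28).

Gold 6, Amber 8, Silver 2, Red 1, Teal 7, Blue 1, Violet 3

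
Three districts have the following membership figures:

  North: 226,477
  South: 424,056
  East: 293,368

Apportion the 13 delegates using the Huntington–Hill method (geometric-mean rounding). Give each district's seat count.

With divisor 71510: modified quotas North 3.167, South 5.930, East 4.102.
Geometric-mean thresholds: North √(3·4)=3.464, South √(5·6)=5.477, East √(4·5)=4.472.
Each quota rounded against its threshold gives North 3, South 6, East 4 (total 13).

North 3, South 6, East 4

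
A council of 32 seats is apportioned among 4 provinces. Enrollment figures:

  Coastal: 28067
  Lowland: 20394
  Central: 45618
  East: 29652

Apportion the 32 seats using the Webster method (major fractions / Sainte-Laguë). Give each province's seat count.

Standard divisor 123731/32 ≈ 3866.594; standard quotas: Coastal 7.259, Lowland 5.274, Central 11.798, East 7.669.
Rounding to the nearest integer gives Coastal 7, Lowland 5, Central 12, East 8 — total 32, matching the house size, so no adjustment is needed.

Coastal=7, Lowland=5, Central=12, East=8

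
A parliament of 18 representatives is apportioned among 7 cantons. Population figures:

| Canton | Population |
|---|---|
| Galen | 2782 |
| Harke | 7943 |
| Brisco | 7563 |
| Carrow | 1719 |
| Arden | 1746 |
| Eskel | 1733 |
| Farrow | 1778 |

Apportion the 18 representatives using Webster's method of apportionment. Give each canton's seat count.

Standard divisor 25264/18 ≈ 1403.556; standard quotas: Galen 1.982, Harke 5.659, Brisco 5.388, Carrow 1.225, Arden 1.244, Eskel 1.235, Farrow 1.267.
Rounding to the nearest integer gives 2, 6, 5, 1, 1, 1, 1 = 17 seats, so the divisor must be adjusted.
With modified divisor 1300: modified quotas Galen 2.140, Harke 6.110, Brisco 5.818, Carrow 1.322, Arden 1.343, Eskel 1.333, Farrow 1.368.
Rounding to the nearest integer: Galen 2, Harke 6, Brisco 6, Carrow 1, Arden 1, Eskel 1, Farrow 1 (total 18).

Galen=2; Harke=6; Brisco=6; Carrow=1; Arden=1; Eskel=1; Farrow=1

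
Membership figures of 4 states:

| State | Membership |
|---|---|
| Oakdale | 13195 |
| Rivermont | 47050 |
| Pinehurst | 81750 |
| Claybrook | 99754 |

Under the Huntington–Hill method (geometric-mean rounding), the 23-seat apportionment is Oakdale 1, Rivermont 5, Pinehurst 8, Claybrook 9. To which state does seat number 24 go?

Priority for the next seat is population ÷ (√(s·(s+1))).
Priorities: Oakdale 9330.274, Rivermont 8590.115, Pinehurst 9634.330, Claybrook 10514.995.
Highest priority: Claybrook.

Claybrook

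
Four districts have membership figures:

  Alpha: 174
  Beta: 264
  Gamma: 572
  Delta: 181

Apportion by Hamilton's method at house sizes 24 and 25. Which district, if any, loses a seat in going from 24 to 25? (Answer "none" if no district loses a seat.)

none

At 24 seats: Alpha 3, Beta 5, Gamma 12, Delta 4.
At 25 seats: Alpha 4, Beta 5, Gamma 12, Delta 4.
No district's allocation decreased.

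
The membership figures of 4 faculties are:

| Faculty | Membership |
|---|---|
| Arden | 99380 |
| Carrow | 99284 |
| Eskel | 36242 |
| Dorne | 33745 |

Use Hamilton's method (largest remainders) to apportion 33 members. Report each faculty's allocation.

The standard divisor is 268651/33 ≈ 8140.939.
Standard quotas: Arden 12.2074, Carrow 12.1956, Eskel 4.4518, Dorne 4.1451.
Lower quotas: Arden 12, Carrow 12, Eskel 4, Dorne 4 (sum 32, leaving 1 seat).
Remainders in descending order: Eskel 0.4518, Arden 0.2074, Carrow 0.1956, Dorne 0.1451.
Largest remainder: Eskel receives the extra seat.

Arden=12, Carrow=12, Eskel=5, Dorne=4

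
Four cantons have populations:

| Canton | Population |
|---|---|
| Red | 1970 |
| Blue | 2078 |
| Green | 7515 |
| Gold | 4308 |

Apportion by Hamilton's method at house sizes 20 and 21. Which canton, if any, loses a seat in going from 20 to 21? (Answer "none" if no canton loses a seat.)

At 20 seats: Red 3, Blue 3, Green 9, Gold 5.
At 21 seats: Red 2, Blue 3, Green 10, Gold 6.
Red drops from 3 to 2.

Red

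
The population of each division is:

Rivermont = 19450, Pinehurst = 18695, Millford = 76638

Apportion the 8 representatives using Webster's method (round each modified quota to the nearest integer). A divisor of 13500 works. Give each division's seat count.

With modified divisor 13500: modified quotas Rivermont 1.441, Pinehurst 1.385, Millford 5.677.
Rounding to the nearest integer: Rivermont 1, Pinehurst 1, Millford 6 (total 8).

Rivermont: 1, Pinehurst: 1, Millford: 6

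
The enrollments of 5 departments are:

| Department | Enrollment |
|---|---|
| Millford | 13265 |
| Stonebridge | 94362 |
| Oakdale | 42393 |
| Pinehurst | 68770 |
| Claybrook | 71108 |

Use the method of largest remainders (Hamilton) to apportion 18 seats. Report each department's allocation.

Millford=1, Stonebridge=6, Oakdale=3, Pinehurst=4, Claybrook=4

The standard divisor is 289898/18 ≈ 16105.444.
Standard quotas: Millford 0.8236, Stonebridge 5.8590, Oakdale 2.6322, Pinehurst 4.2700, Claybrook 4.4152.
Lower quotas: Millford 0, Stonebridge 5, Oakdale 2, Pinehurst 4, Claybrook 4 (sum 15, leaving 3 seats).
Remainders in descending order: Stonebridge 0.8590, Millford 0.8236, Oakdale 0.6322, Claybrook 0.4152, Pinehurst 0.2700.
Largest remainders: Stonebridge, Millford, Oakdale receive the extra seats.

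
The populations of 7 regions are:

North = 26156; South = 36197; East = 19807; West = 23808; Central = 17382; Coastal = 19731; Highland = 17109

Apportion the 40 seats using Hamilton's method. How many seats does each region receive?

Standard divisor: 160190 ÷ 40 ≈ 4004.75.
Standard quotas: North 6.5312, South 9.0385, East 4.9459, West 5.9449, Central 4.3403, Coastal 4.9269, Highland 4.2722.
Lower quotas: North 6, South 9, East 4, West 5, Central 4, Coastal 4, Highland 4 (sum 36, leaving 4 seats).
Remainders in descending order: East 0.9459, West 0.9449, Coastal 0.9269, North 0.5312, Central 0.3403, Highland 0.2722, South 0.0385.
The surplus seats go to East, West, Coastal, North.

North 7, South 9, East 5, West 6, Central 4, Coastal 5, Highland 4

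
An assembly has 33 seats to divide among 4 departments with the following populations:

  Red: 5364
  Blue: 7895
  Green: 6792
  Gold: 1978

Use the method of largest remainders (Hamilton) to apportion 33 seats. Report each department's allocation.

Red=8, Blue=12, Green=10, Gold=3

Total 22029; standard divisor 22029/33 ≈ 667.545.
Standard quotas: Red 8.0354, Blue 11.8269, Green 10.1746, Gold 2.9631.
Lower quotas: Red 8, Blue 11, Green 10, Gold 2 (sum 31, leaving 2 seats).
Remainders in descending order: Gold 0.9631, Blue 0.8269, Green 0.1746, Red 0.0354.
Largest remainders: Gold, Blue receive the extra seats.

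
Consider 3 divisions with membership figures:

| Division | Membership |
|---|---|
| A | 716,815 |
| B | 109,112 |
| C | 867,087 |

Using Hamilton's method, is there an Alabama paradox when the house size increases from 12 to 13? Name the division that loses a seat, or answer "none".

none

At 12 seats: A 5, B 1, C 6.
At 13 seats: A 5, B 1, C 7.
No division's allocation decreased.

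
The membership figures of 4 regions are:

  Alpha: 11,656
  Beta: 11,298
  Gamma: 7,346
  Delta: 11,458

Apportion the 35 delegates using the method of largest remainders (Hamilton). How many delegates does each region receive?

Standard divisor: 41758 ÷ 35 ≈ 1193.086.
Standard quotas: Alpha 9.7696, Beta 9.4696, Gamma 6.1571, Delta 9.6037.
Lower quotas: Alpha 9, Beta 9, Gamma 6, Delta 9 (sum 33, leaving 2 seats).
Remainders in descending order: Alpha 0.7696, Delta 0.6037, Beta 0.4696, Gamma 0.1571.
The surplus seats go to Alpha, Delta.

Alpha=10, Beta=9, Gamma=6, Delta=10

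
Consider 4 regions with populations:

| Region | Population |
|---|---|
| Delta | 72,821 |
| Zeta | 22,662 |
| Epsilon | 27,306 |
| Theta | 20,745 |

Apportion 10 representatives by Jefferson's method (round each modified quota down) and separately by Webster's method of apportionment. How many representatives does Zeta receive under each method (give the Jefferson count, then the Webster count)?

Jefferson: Delta 6, Zeta 1, Epsilon 2, Theta 1.
Webster: Delta 5, Zeta 2, Epsilon 2, Theta 1.
Zeta gets 1 under Jefferson and 2 under Webster.

1 and 2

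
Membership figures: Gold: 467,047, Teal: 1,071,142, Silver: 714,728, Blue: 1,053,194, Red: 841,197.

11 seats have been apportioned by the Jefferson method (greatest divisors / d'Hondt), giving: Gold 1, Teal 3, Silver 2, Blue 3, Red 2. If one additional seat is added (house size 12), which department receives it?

Priority for the next seat is population ÷ (current seats + 1).
Priorities: Gold 233523.500, Teal 267785.500, Silver 238242.667, Blue 263298.500, Red 280399.000.
Highest priority: Red.

Red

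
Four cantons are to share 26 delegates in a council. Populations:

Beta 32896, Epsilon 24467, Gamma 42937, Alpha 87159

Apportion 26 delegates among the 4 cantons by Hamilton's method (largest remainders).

Beta 5; Epsilon 3; Gamma 6; Alpha 12

Total 187459; standard divisor 187459/26 ≈ 7209.962.
Standard quotas: Beta 4.5626, Epsilon 3.3935, Gamma 5.9552, Alpha 12.0887.
Lower quotas: Beta 4, Epsilon 3, Gamma 5, Alpha 12 (sum 24, leaving 2 seats).
Remainders in descending order: Gamma 0.9552, Beta 0.5626, Epsilon 0.3935, Alpha 0.0887.
The surplus seats go to Gamma, Beta.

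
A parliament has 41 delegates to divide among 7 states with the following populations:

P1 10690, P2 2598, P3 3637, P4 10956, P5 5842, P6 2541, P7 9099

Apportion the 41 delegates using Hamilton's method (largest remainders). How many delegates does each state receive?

Total 45363; standard divisor 45363/41 ≈ 1106.415.
Standard quotas: P1 9.6618, P2 2.3481, P3 3.2872, P4 9.9023, P5 5.2801, P6 2.2966, P7 8.2239.
Lower quotas: P1 9, P2 2, P3 3, P4 9, P5 5, P6 2, P7 8 (sum 38, leaving 3 seats).
Remainders in descending order: P4 0.9023, P1 0.6618, P2 0.3481, P6 0.2966, P3 0.2872, P5 0.2801, P7 0.2239.
Largest remainders: P4, P1, P2 receive the extra seats.

P1=10, P2=3, P3=3, P4=10, P5=5, P6=2, P7=8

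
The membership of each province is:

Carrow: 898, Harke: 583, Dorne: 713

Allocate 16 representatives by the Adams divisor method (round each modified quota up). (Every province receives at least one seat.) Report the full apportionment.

Standard divisor 2194/16 ≈ 137.125; standard quotas: Carrow 6.549, Harke 4.252, Dorne 5.200.
Rounding up gives 7, 5, 6 = 18 seats, so the divisor must be adjusted.
With modified divisor 148: modified quotas Carrow 6.068, Harke 3.939, Dorne 4.818.
Rounding up: Carrow 7, Harke 4, Dorne 5 (total 16).

Carrow 7, Harke 4, Dorne 5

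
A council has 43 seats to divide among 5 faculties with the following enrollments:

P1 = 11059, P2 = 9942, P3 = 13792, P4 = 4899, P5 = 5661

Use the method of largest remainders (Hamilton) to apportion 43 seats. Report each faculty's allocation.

P1 11, P2 9, P3 13, P4 5, P5 5

Standard divisor: 45353 ÷ 43 ≈ 1054.721.
Standard quotas: P1 10.4852, P2 9.4262, P3 13.0764, P4 4.6448, P5 5.3673.
Lower quotas: P1 10, P2 9, P3 13, P4 4, P5 5 (sum 41, leaving 2 seats).
Remainders in descending order: P4 0.6448, P1 0.4852, P2 0.4262, P5 0.3673, P3 0.0764.
The surplus seats go to P4, P1.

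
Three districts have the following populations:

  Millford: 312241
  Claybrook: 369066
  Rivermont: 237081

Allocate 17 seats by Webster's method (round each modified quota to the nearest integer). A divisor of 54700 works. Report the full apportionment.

Millford 6, Claybrook 7, Rivermont 4

With modified divisor 54700: modified quotas Millford 5.708, Claybrook 6.747, Rivermont 4.334.
Rounding to the nearest integer: Millford 6, Claybrook 7, Rivermont 4 (total 17).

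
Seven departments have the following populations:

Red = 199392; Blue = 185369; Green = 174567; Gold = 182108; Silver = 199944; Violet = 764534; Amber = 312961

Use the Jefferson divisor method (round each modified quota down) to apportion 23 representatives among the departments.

Red=2, Blue=2, Green=2, Gold=2, Silver=2, Violet=9, Amber=4

Standard divisor 2018875/23 ≈ 87777.174; standard quotas: Red 2.272, Blue 2.112, Green 1.989, Gold 2.075, Silver 2.278, Violet 8.710, Amber 3.565.
Rounding down gives 2, 2, 1, 2, 2, 8, 3 = 20 seats, so the divisor must be adjusted.
With modified divisor 77300: modified quotas Red 2.579, Blue 2.398, Green 2.258, Gold 2.356, Silver 2.587, Violet 9.890, Amber 4.049.
Rounding down: Red 2, Blue 2, Green 2, Gold 2, Silver 2, Violet 9, Amber 4 (total 23).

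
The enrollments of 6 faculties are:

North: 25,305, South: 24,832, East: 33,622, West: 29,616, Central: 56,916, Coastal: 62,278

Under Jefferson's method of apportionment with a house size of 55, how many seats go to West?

7

Standard divisor 232569/55 ≈ 4228.527; standard quotas: North 5.984, South 5.872, East 7.951, West 7.004, Central 13.460, Coastal 14.728.
Rounding down gives 5, 5, 7, 7, 13, 14 = 51 seats, so the divisor must be adjusted.
With modified divisor 4100: modified quotas North 6.172, South 6.057, East 8.200, West 7.223, Central 13.882, Coastal 15.190.
Rounding down: North 6, South 6, East 8, West 7, Central 13, Coastal 15 (total 55).
West receives 7.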